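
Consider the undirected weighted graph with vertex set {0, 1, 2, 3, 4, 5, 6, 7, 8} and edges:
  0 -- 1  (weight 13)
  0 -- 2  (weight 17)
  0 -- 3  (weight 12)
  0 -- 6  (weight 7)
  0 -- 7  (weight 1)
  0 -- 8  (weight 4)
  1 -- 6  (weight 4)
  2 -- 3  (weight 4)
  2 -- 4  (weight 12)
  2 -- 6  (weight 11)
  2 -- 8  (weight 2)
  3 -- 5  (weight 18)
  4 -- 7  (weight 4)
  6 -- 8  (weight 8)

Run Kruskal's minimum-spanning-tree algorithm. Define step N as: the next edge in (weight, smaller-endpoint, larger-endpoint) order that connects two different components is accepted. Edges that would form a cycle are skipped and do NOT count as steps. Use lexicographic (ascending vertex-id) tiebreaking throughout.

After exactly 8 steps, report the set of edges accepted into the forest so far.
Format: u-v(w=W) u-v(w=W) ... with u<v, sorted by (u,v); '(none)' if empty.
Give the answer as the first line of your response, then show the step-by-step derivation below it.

0-6(w=7) 0-7(w=1) 0-8(w=4) 1-6(w=4) 2-3(w=4) 2-8(w=2) 3-5(w=18) 4-7(w=4)

step 1: add edge 0-7 (w=1); MST = {0-7(w=1)}
step 2: add edge 2-8 (w=2); MST = {0-7(w=1) 2-8(w=2)}
step 3: add edge 0-8 (w=4); MST = {0-7(w=1) 0-8(w=4) 2-8(w=2)}
step 4: add edge 1-6 (w=4); MST = {0-7(w=1) 0-8(w=4) 1-6(w=4) 2-8(w=2)}
step 5: add edge 2-3 (w=4); MST = {0-7(w=1) 0-8(w=4) 1-6(w=4) 2-3(w=4) 2-8(w=2)}
step 6: add edge 4-7 (w=4); MST = {0-7(w=1) 0-8(w=4) 1-6(w=4) 2-3(w=4) 2-8(w=2) 4-7(w=4)}
step 7: add edge 0-6 (w=7); MST = {0-6(w=7) 0-7(w=1) 0-8(w=4) 1-6(w=4) 2-3(w=4) 2-8(w=2) 4-7(w=4)}
step 8: add edge 3-5 (w=18); MST = {0-6(w=7) 0-7(w=1) 0-8(w=4) 1-6(w=4) 2-3(w=4) 2-8(w=2) 3-5(w=18) 4-7(w=4)}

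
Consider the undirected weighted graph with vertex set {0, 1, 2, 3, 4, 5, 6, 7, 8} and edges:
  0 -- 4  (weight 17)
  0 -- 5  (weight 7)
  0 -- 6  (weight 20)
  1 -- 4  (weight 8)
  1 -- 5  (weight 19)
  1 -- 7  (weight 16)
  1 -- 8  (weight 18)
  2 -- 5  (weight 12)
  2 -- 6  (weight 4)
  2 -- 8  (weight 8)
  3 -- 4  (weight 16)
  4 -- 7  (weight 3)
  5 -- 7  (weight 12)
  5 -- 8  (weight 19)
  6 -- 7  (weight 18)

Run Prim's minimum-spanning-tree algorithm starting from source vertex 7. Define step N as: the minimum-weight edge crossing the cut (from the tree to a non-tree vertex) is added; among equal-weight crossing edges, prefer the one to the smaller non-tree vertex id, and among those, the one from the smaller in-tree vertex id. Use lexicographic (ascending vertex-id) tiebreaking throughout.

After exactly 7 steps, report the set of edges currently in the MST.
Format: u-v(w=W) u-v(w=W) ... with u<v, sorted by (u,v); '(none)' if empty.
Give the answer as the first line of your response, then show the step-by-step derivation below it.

0-5(w=7) 1-4(w=8) 2-5(w=12) 2-6(w=4) 2-8(w=8) 4-7(w=3) 5-7(w=12)

step 1: add edge 4-7 (w=3); MST = {4-7(w=3)}
step 2: add edge 1-4 (w=8); MST = {1-4(w=8) 4-7(w=3)}
step 3: add edge 5-7 (w=12); MST = {1-4(w=8) 4-7(w=3) 5-7(w=12)}
step 4: add edge 0-5 (w=7); MST = {0-5(w=7) 1-4(w=8) 4-7(w=3) 5-7(w=12)}
step 5: add edge 2-5 (w=12); MST = {0-5(w=7) 1-4(w=8) 2-5(w=12) 4-7(w=3) 5-7(w=12)}
step 6: add edge 2-6 (w=4); MST = {0-5(w=7) 1-4(w=8) 2-5(w=12) 2-6(w=4) 4-7(w=3) 5-7(w=12)}
step 7: add edge 2-8 (w=8); MST = {0-5(w=7) 1-4(w=8) 2-5(w=12) 2-6(w=4) 2-8(w=8) 4-7(w=3) 5-7(w=12)}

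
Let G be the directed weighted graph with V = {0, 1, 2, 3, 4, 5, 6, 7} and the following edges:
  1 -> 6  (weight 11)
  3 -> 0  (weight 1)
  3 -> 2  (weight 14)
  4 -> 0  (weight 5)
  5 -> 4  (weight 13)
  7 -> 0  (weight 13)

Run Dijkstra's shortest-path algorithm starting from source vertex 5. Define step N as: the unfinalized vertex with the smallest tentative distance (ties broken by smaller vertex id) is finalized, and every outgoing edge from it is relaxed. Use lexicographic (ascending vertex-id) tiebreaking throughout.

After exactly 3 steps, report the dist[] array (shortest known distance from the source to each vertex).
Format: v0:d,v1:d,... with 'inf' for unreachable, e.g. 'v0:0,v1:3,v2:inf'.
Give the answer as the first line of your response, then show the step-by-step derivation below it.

v0:18,v1:inf,v2:inf,v3:inf,v4:13,v5:0,v6:inf,v7:inf

step 1: dist = v0:inf,v1:inf,v2:inf,v3:inf,v4:13,v5:0,v6:inf,v7:inf
step 2: dist = v0:18,v1:inf,v2:inf,v3:inf,v4:13,v5:0,v6:inf,v7:inf
step 3: dist = v0:18,v1:inf,v2:inf,v3:inf,v4:13,v5:0,v6:inf,v7:inf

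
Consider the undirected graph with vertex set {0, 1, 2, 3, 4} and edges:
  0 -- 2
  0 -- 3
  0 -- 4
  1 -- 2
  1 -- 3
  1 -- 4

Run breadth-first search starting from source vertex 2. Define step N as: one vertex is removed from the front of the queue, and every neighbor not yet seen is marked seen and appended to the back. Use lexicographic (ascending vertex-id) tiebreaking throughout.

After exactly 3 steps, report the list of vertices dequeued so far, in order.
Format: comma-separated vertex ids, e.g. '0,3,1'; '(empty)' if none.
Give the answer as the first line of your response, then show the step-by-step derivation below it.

2,0,1

step 1: dequeue 2; queue=[0,1]; order=2
step 2: dequeue 0; queue=[1,3,4]; order=2,0
step 3: dequeue 1; queue=[3,4]; order=2,0,1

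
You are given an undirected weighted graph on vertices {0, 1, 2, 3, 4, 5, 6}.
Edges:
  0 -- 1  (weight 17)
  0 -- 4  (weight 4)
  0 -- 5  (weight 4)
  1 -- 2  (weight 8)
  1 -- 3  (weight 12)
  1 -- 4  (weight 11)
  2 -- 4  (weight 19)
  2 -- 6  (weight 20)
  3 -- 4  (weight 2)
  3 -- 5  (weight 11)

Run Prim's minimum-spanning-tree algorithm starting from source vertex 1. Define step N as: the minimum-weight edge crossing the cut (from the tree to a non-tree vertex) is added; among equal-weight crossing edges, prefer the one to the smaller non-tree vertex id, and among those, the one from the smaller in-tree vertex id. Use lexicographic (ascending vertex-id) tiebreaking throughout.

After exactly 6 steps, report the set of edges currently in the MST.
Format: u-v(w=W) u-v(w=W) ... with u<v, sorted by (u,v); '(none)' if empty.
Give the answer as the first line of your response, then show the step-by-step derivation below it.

0-4(w=4) 0-5(w=4) 1-2(w=8) 1-4(w=11) 2-6(w=20) 3-4(w=2)

step 1: add edge 1-2 (w=8); MST = {1-2(w=8)}
step 2: add edge 1-4 (w=11); MST = {1-2(w=8) 1-4(w=11)}
step 3: add edge 3-4 (w=2); MST = {1-2(w=8) 1-4(w=11) 3-4(w=2)}
step 4: add edge 0-4 (w=4); MST = {0-4(w=4) 1-2(w=8) 1-4(w=11) 3-4(w=2)}
step 5: add edge 0-5 (w=4); MST = {0-4(w=4) 0-5(w=4) 1-2(w=8) 1-4(w=11) 3-4(w=2)}
step 6: add edge 2-6 (w=20); MST = {0-4(w=4) 0-5(w=4) 1-2(w=8) 1-4(w=11) 2-6(w=20) 3-4(w=2)}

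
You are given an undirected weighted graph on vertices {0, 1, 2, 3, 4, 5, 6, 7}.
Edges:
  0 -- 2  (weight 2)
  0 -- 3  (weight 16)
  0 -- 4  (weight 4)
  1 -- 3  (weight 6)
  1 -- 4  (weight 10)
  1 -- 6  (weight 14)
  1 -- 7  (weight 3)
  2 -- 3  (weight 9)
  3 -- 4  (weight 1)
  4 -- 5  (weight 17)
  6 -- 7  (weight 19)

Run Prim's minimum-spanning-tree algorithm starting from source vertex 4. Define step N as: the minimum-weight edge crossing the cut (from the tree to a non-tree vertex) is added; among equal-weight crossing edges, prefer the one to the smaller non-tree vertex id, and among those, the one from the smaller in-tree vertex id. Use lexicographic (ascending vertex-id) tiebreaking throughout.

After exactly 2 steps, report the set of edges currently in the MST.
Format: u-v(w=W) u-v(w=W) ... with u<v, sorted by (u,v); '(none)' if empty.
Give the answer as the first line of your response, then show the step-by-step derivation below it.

0-4(w=4) 3-4(w=1)

step 1: add edge 3-4 (w=1); MST = {3-4(w=1)}
step 2: add edge 0-4 (w=4); MST = {0-4(w=4) 3-4(w=1)}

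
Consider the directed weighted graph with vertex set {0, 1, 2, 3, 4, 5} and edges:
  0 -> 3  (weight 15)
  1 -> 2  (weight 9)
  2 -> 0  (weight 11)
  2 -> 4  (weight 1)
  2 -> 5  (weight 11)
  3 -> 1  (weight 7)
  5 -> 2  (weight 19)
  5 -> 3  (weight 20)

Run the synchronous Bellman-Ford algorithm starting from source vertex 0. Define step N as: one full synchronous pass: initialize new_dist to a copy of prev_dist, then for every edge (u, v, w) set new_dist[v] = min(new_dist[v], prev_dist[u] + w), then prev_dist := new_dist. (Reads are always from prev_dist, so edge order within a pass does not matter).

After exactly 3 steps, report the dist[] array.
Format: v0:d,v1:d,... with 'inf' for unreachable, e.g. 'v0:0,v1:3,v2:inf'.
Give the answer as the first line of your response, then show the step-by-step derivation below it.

v0:0,v1:22,v2:31,v3:15,v4:inf,v5:inf

step 1: dist = v0:0,v1:inf,v2:inf,v3:15,v4:inf,v5:inf
step 2: dist = v0:0,v1:22,v2:inf,v3:15,v4:inf,v5:inf
step 3: dist = v0:0,v1:22,v2:31,v3:15,v4:inf,v5:inf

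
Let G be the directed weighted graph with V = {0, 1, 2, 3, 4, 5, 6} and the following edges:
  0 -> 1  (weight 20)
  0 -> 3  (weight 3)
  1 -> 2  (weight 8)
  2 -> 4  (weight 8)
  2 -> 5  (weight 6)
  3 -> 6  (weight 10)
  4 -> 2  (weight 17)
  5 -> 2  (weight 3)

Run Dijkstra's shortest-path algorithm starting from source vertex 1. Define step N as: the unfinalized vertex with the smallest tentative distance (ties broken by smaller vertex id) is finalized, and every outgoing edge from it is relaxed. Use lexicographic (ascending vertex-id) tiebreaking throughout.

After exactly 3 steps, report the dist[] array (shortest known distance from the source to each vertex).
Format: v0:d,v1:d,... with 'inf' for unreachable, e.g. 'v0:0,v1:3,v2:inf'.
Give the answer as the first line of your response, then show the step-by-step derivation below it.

v0:inf,v1:0,v2:8,v3:inf,v4:16,v5:14,v6:inf

step 1: dist = v0:inf,v1:0,v2:8,v3:inf,v4:inf,v5:inf,v6:inf
step 2: dist = v0:inf,v1:0,v2:8,v3:inf,v4:16,v5:14,v6:inf
step 3: dist = v0:inf,v1:0,v2:8,v3:inf,v4:16,v5:14,v6:inf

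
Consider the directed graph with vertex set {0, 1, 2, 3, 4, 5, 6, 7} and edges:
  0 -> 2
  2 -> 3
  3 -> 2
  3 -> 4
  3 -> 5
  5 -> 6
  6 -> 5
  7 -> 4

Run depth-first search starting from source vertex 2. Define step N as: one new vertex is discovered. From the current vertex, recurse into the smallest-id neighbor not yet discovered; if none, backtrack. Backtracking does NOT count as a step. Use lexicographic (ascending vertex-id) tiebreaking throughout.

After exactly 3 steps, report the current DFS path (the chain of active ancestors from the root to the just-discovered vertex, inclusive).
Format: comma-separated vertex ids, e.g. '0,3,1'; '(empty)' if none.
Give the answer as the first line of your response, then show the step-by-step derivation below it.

2,3,4

step 1: discover 2; path=2; order=2
step 2: discover 3; path=2>3; order=2,3
step 3: discover 4; path=2>3>4; order=2,3,4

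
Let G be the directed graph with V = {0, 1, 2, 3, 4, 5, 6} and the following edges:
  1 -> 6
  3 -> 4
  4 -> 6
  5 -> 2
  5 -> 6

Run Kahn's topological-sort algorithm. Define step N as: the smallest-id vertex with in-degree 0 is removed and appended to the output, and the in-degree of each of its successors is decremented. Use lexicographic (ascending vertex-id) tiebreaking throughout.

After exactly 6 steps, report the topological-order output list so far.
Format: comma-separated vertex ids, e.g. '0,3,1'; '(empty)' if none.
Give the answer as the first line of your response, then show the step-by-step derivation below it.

0,1,3,4,5,2

step 1: output 0; order=[0]; indeg=(0,0,1,0,1,0,3)
step 2: output 1; order=[0,1]; indeg=(0,0,1,0,1,0,2)
step 3: output 3; order=[0,1,3]; indeg=(0,0,1,0,0,0,2)
step 4: output 4; order=[0,1,3,4]; indeg=(0,0,1,0,0,0,1)
step 5: output 5; order=[0,1,3,4,5]; indeg=(0,0,0,0,0,0,0)
step 6: output 2; order=[0,1,3,4,5,2]; indeg=(0,0,0,0,0,0,0)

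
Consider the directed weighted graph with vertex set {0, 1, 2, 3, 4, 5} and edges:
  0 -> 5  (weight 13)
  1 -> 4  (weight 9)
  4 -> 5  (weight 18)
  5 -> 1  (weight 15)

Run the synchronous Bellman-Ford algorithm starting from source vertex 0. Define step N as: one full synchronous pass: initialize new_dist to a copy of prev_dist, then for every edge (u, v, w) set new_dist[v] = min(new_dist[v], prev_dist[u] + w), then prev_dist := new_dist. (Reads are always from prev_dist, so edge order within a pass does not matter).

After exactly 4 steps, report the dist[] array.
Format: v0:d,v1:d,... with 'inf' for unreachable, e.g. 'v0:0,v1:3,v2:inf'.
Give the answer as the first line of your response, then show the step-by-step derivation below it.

v0:0,v1:28,v2:inf,v3:inf,v4:37,v5:13

step 1: dist = v0:0,v1:inf,v2:inf,v3:inf,v4:inf,v5:13
step 2: dist = v0:0,v1:28,v2:inf,v3:inf,v4:inf,v5:13
step 3: dist = v0:0,v1:28,v2:inf,v3:inf,v4:37,v5:13
step 4: dist = v0:0,v1:28,v2:inf,v3:inf,v4:37,v5:13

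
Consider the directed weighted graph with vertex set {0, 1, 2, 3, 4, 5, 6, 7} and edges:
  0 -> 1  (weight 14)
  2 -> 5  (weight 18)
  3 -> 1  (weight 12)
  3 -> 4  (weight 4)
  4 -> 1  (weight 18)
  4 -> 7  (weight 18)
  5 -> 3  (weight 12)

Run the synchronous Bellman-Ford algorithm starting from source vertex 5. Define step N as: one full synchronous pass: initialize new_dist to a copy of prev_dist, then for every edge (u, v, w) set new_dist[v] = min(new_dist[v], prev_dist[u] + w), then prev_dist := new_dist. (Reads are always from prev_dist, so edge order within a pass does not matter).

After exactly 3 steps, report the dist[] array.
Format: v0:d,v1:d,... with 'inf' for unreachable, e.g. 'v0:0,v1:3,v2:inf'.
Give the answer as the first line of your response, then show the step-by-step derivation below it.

v0:inf,v1:24,v2:inf,v3:12,v4:16,v5:0,v6:inf,v7:34

step 1: dist = v0:inf,v1:inf,v2:inf,v3:12,v4:inf,v5:0,v6:inf,v7:inf
step 2: dist = v0:inf,v1:24,v2:inf,v3:12,v4:16,v5:0,v6:inf,v7:inf
step 3: dist = v0:inf,v1:24,v2:inf,v3:12,v4:16,v5:0,v6:inf,v7:34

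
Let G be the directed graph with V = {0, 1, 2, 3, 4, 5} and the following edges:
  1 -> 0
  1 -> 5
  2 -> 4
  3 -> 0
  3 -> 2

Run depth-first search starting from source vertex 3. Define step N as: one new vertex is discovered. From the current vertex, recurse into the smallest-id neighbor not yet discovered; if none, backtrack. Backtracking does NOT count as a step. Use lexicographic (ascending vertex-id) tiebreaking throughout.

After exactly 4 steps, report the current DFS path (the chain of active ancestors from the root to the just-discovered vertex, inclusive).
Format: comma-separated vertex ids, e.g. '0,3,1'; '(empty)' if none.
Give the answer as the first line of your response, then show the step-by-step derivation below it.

3,2,4

step 1: discover 3; path=3; order=3
step 2: discover 0; path=3>0; order=3,0
step 3: discover 2; path=3>2; order=3,0,2
step 4: discover 4; path=3>2>4; order=3,0,2,4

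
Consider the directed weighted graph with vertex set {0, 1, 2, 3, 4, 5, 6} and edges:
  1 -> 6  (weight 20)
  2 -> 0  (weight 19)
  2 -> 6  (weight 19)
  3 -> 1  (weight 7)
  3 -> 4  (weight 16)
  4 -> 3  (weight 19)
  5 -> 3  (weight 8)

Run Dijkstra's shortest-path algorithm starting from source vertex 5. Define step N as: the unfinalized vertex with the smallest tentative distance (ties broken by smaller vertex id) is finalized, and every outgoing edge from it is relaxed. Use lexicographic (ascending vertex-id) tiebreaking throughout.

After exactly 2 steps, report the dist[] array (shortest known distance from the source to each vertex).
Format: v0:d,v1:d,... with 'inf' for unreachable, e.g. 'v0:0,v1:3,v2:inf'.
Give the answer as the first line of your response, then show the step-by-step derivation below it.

v0:inf,v1:15,v2:inf,v3:8,v4:24,v5:0,v6:inf

step 1: dist = v0:inf,v1:inf,v2:inf,v3:8,v4:inf,v5:0,v6:inf
step 2: dist = v0:inf,v1:15,v2:inf,v3:8,v4:24,v5:0,v6:inf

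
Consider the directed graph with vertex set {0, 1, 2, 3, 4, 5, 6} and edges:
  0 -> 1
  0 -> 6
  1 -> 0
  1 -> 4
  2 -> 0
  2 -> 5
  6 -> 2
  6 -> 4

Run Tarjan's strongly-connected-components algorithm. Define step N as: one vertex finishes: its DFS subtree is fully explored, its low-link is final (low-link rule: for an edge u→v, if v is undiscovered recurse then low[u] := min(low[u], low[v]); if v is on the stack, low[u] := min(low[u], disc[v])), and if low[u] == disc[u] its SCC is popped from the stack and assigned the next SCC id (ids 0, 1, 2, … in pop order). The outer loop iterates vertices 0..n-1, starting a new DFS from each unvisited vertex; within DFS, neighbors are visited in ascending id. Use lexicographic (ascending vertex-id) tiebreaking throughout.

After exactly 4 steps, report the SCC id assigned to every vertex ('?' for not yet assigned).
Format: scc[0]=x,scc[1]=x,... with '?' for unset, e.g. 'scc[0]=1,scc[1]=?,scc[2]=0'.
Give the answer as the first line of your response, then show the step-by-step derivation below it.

scc[0]=?,scc[1]=?,scc[2]=?,scc[3]=?,scc[4]=0,scc[5]=1,scc[6]=?

step 1: low=(low[0]=0,low[1]=0,low[2]=?,low[3]=?,low[4]=2,low[5]=?,low[6]=?); scc=(scc[0]=?,scc[1]=?,scc[2]=?,scc[3]=?,scc[4]=0,scc[5]=?,scc[6]=?)
step 2: low=(low[0]=0,low[1]=0,low[2]=?,low[3]=?,low[4]=2,low[5]=?,low[6]=?); scc=(scc[0]=?,scc[1]=?,scc[2]=?,scc[3]=?,scc[4]=0,scc[5]=?,scc[6]=?)
step 3: low=(low[0]=0,low[1]=0,low[2]=0,low[3]=?,low[4]=2,low[5]=5,low[6]=3); scc=(scc[0]=?,scc[1]=?,scc[2]=?,scc[3]=?,scc[4]=0,scc[5]=1,scc[6]=?)
step 4: low=(low[0]=0,low[1]=0,low[2]=0,low[3]=?,low[4]=2,low[5]=5,low[6]=3); scc=(scc[0]=?,scc[1]=?,scc[2]=?,scc[3]=?,scc[4]=0,scc[5]=1,scc[6]=?)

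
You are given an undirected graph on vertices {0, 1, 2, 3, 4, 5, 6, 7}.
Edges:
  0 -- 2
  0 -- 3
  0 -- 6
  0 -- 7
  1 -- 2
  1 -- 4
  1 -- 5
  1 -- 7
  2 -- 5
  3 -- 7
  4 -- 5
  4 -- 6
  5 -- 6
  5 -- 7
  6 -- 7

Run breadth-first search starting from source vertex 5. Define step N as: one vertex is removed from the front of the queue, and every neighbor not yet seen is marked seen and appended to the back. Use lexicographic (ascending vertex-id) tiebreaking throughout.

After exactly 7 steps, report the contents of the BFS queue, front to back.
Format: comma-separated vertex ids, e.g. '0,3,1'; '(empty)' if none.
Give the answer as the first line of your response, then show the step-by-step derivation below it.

3

step 1: dequeue 5; queue=[1,2,4,6,7]; order=5
step 2: dequeue 1; queue=[2,4,6,7]; order=5,1
step 3: dequeue 2; queue=[4,6,7,0]; order=5,1,2
step 4: dequeue 4; queue=[6,7,0]; order=5,1,2,4
step 5: dequeue 6; queue=[7,0]; order=5,1,2,4,6
step 6: dequeue 7; queue=[0,3]; order=5,1,2,4,6,7
step 7: dequeue 0; queue=[3]; order=5,1,2,4,6,7,0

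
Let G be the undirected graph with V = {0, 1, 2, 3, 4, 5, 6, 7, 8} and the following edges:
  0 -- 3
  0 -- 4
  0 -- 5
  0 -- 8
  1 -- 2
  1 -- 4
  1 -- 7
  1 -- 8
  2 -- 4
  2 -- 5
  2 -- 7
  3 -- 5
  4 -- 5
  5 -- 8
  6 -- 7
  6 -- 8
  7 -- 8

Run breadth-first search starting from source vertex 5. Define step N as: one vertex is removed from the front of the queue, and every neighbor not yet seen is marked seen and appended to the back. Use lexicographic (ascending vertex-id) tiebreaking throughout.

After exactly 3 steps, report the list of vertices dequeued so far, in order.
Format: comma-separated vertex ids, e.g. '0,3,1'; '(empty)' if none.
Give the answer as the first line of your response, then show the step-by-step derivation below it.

5,0,2

step 1: dequeue 5; queue=[0,2,3,4,8]; order=5
step 2: dequeue 0; queue=[2,3,4,8]; order=5,0
step 3: dequeue 2; queue=[3,4,8,1,7]; order=5,0,2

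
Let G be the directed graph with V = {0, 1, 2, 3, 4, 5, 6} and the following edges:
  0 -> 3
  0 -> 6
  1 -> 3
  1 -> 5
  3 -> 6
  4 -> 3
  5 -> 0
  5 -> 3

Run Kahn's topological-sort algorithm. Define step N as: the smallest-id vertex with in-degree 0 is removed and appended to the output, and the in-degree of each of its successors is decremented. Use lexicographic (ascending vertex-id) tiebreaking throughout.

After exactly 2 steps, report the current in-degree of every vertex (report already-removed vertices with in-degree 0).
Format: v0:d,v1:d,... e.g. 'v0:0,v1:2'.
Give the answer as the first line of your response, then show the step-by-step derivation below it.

v0:1,v1:0,v2:0,v3:3,v4:0,v5:0,v6:2

step 1: output 1; order=[1]; indeg=(1,0,0,3,0,0,2)
step 2: output 2; order=[1,2]; indeg=(1,0,0,3,0,0,2)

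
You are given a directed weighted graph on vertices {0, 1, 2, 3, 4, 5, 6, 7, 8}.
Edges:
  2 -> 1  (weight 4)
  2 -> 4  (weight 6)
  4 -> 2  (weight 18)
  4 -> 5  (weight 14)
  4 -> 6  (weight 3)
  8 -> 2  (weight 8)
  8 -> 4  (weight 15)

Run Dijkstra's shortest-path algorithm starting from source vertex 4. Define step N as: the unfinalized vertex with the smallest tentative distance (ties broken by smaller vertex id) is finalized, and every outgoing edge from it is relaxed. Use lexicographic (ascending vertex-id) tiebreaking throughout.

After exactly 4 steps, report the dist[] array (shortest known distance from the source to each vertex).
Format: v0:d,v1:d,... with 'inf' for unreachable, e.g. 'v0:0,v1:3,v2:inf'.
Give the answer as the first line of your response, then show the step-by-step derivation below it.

v0:inf,v1:22,v2:18,v3:inf,v4:0,v5:14,v6:3,v7:inf,v8:inf

step 1: dist = v0:inf,v1:inf,v2:18,v3:inf,v4:0,v5:14,v6:3,v7:inf,v8:inf
step 2: dist = v0:inf,v1:inf,v2:18,v3:inf,v4:0,v5:14,v6:3,v7:inf,v8:inf
step 3: dist = v0:inf,v1:inf,v2:18,v3:inf,v4:0,v5:14,v6:3,v7:inf,v8:inf
step 4: dist = v0:inf,v1:22,v2:18,v3:inf,v4:0,v5:14,v6:3,v7:inf,v8:inf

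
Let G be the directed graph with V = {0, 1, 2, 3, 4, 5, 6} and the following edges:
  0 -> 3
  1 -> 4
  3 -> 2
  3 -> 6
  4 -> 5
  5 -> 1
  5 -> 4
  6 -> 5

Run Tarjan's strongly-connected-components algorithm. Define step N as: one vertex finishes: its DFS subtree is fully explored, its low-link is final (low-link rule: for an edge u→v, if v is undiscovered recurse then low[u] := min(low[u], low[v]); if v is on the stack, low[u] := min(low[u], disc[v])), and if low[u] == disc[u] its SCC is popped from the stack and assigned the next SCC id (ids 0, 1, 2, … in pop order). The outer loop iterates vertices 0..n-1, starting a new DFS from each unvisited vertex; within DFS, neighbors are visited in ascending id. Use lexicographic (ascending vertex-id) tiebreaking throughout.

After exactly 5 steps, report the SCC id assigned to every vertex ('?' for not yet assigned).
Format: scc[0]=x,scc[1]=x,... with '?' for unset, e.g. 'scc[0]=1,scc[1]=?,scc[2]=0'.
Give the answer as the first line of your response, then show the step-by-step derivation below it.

scc[0]=?,scc[1]=1,scc[2]=0,scc[3]=?,scc[4]=1,scc[5]=1,scc[6]=2

step 1: low=(low[0]=0,low[1]=?,low[2]=2,low[3]=1,low[4]=?,low[5]=?,low[6]=?); scc=(scc[0]=?,scc[1]=?,scc[2]=0,scc[3]=?,scc[4]=?,scc[5]=?,scc[6]=?)
step 2: low=(low[0]=0,low[1]=5,low[2]=2,low[3]=1,low[4]=4,low[5]=4,low[6]=3); scc=(scc[0]=?,scc[1]=?,scc[2]=0,scc[3]=?,scc[4]=?,scc[5]=?,scc[6]=?)
step 3: low=(low[0]=0,low[1]=4,low[2]=2,low[3]=1,low[4]=4,low[5]=4,low[6]=3); scc=(scc[0]=?,scc[1]=?,scc[2]=0,scc[3]=?,scc[4]=?,scc[5]=?,scc[6]=?)
step 4: low=(low[0]=0,low[1]=4,low[2]=2,low[3]=1,low[4]=4,low[5]=4,low[6]=3); scc=(scc[0]=?,scc[1]=1,scc[2]=0,scc[3]=?,scc[4]=1,scc[5]=1,scc[6]=?)
step 5: low=(low[0]=0,low[1]=4,low[2]=2,low[3]=1,low[4]=4,low[5]=4,low[6]=3); scc=(scc[0]=?,scc[1]=1,scc[2]=0,scc[3]=?,scc[4]=1,scc[5]=1,scc[6]=2)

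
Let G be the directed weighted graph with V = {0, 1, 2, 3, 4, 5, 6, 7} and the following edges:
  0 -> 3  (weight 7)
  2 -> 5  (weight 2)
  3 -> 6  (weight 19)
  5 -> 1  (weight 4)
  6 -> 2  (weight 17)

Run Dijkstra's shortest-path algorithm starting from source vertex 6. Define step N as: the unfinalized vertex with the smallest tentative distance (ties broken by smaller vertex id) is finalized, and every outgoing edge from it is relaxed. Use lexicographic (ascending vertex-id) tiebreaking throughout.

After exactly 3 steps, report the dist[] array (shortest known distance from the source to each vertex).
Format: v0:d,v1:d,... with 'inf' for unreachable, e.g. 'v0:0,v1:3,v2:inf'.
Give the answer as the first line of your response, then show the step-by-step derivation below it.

v0:inf,v1:23,v2:17,v3:inf,v4:inf,v5:19,v6:0,v7:inf

step 1: dist = v0:inf,v1:inf,v2:17,v3:inf,v4:inf,v5:inf,v6:0,v7:inf
step 2: dist = v0:inf,v1:inf,v2:17,v3:inf,v4:inf,v5:19,v6:0,v7:inf
step 3: dist = v0:inf,v1:23,v2:17,v3:inf,v4:inf,v5:19,v6:0,v7:inf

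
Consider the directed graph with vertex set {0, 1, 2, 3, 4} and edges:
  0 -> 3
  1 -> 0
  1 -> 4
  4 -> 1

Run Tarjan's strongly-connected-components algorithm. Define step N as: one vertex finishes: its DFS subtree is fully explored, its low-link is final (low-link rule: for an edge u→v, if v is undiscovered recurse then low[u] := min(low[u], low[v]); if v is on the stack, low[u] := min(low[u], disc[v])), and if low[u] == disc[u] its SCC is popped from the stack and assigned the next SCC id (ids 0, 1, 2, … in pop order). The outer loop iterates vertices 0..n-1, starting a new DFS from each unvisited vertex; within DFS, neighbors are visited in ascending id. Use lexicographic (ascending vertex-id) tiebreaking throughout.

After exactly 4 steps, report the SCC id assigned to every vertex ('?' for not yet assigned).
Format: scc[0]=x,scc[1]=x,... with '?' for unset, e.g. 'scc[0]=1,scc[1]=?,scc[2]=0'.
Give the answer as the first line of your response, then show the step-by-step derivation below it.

scc[0]=1,scc[1]=2,scc[2]=?,scc[3]=0,scc[4]=2

step 1: low=(low[0]=0,low[1]=?,low[2]=?,low[3]=1,low[4]=?); scc=(scc[0]=?,scc[1]=?,scc[2]=?,scc[3]=0,scc[4]=?)
step 2: low=(low[0]=0,low[1]=?,low[2]=?,low[3]=1,low[4]=?); scc=(scc[0]=1,scc[1]=?,scc[2]=?,scc[3]=0,scc[4]=?)
step 3: low=(low[0]=0,low[1]=2,low[2]=?,low[3]=1,low[4]=2); scc=(scc[0]=1,scc[1]=?,scc[2]=?,scc[3]=0,scc[4]=?)
step 4: low=(low[0]=0,low[1]=2,low[2]=?,low[3]=1,low[4]=2); scc=(scc[0]=1,scc[1]=2,scc[2]=?,scc[3]=0,scc[4]=2)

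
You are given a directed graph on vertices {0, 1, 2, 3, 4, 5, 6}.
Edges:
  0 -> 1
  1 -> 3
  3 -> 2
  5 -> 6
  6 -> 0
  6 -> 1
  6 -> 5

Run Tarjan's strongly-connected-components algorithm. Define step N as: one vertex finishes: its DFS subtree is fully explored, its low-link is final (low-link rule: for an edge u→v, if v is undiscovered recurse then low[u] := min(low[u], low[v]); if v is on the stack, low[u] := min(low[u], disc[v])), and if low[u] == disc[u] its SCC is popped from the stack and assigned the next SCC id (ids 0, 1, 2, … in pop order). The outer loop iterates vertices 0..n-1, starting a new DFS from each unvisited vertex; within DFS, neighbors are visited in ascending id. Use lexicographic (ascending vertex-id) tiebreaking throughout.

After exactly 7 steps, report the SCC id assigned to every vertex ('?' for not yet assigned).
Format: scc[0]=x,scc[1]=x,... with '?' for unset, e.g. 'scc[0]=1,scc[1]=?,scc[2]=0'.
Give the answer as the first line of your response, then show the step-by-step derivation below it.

scc[0]=3,scc[1]=2,scc[2]=0,scc[3]=1,scc[4]=4,scc[5]=5,scc[6]=5

step 1: low=(low[0]=0,low[1]=1,low[2]=3,low[3]=2,low[4]=?,low[5]=?,low[6]=?); scc=(scc[0]=?,scc[1]=?,scc[2]=0,scc[3]=?,scc[4]=?,scc[5]=?,scc[6]=?)
step 2: low=(low[0]=0,low[1]=1,low[2]=3,low[3]=2,low[4]=?,low[5]=?,low[6]=?); scc=(scc[0]=?,scc[1]=?,scc[2]=0,scc[3]=1,scc[4]=?,scc[5]=?,scc[6]=?)
step 3: low=(low[0]=0,low[1]=1,low[2]=3,low[3]=2,low[4]=?,low[5]=?,low[6]=?); scc=(scc[0]=?,scc[1]=2,scc[2]=0,scc[3]=1,scc[4]=?,scc[5]=?,scc[6]=?)
step 4: low=(low[0]=0,low[1]=1,low[2]=3,low[3]=2,low[4]=?,low[5]=?,low[6]=?); scc=(scc[0]=3,scc[1]=2,scc[2]=0,scc[3]=1,scc[4]=?,scc[5]=?,scc[6]=?)
step 5: low=(low[0]=0,low[1]=1,low[2]=3,low[3]=2,low[4]=4,low[5]=?,low[6]=?); scc=(scc[0]=3,scc[1]=2,scc[2]=0,scc[3]=1,scc[4]=4,scc[5]=?,scc[6]=?)
step 6: low=(low[0]=0,low[1]=1,low[2]=3,low[3]=2,low[4]=4,low[5]=5,low[6]=5); scc=(scc[0]=3,scc[1]=2,scc[2]=0,scc[3]=1,scc[4]=4,scc[5]=?,scc[6]=?)
step 7: low=(low[0]=0,low[1]=1,low[2]=3,low[3]=2,low[4]=4,low[5]=5,low[6]=5); scc=(scc[0]=3,scc[1]=2,scc[2]=0,scc[3]=1,scc[4]=4,scc[5]=5,scc[6]=5)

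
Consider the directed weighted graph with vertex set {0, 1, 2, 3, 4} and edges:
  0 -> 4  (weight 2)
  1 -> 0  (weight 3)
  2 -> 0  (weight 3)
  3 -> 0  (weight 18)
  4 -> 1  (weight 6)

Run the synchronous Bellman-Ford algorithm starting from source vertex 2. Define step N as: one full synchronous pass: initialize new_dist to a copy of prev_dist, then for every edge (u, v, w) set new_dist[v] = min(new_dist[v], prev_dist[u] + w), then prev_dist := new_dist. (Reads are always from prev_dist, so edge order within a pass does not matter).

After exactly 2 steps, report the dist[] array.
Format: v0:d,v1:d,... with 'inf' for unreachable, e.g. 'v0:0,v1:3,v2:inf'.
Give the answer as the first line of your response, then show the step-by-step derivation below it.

v0:3,v1:inf,v2:0,v3:inf,v4:5

step 1: dist = v0:3,v1:inf,v2:0,v3:inf,v4:inf
step 2: dist = v0:3,v1:inf,v2:0,v3:inf,v4:5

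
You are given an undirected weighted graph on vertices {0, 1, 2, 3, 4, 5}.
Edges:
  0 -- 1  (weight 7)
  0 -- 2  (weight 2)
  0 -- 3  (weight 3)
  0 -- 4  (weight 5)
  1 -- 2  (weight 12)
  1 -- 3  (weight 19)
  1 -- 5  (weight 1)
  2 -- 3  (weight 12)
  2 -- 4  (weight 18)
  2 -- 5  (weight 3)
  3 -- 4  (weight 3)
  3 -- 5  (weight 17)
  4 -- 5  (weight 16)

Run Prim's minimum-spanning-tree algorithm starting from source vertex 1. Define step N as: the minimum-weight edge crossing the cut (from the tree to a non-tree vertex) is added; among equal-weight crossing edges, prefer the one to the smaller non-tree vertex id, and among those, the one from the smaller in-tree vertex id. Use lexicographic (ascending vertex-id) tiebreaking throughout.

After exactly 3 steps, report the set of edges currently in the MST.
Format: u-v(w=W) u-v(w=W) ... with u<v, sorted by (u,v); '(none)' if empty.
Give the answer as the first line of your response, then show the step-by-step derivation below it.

0-2(w=2) 1-5(w=1) 2-5(w=3)

step 1: add edge 1-5 (w=1); MST = {1-5(w=1)}
step 2: add edge 2-5 (w=3); MST = {1-5(w=1) 2-5(w=3)}
step 3: add edge 0-2 (w=2); MST = {0-2(w=2) 1-5(w=1) 2-5(w=3)}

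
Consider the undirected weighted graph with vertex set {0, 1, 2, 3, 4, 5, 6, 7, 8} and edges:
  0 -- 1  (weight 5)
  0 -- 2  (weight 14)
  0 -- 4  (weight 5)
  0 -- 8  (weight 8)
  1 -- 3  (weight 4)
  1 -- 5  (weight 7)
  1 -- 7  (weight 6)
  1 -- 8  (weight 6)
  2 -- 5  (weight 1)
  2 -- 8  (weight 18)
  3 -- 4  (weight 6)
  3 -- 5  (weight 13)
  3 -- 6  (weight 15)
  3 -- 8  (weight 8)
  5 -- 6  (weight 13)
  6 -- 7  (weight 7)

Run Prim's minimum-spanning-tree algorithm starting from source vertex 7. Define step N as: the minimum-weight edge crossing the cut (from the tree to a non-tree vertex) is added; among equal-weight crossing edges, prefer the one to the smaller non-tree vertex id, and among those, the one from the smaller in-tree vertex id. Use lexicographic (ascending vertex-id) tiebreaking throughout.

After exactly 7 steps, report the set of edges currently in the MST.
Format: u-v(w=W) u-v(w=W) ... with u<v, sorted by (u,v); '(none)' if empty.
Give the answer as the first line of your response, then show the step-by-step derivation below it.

0-1(w=5) 0-4(w=5) 1-3(w=4) 1-5(w=7) 1-7(w=6) 1-8(w=6) 2-5(w=1)

step 1: add edge 1-7 (w=6); MST = {1-7(w=6)}
step 2: add edge 1-3 (w=4); MST = {1-3(w=4) 1-7(w=6)}
step 3: add edge 0-1 (w=5); MST = {0-1(w=5) 1-3(w=4) 1-7(w=6)}
step 4: add edge 0-4 (w=5); MST = {0-1(w=5) 0-4(w=5) 1-3(w=4) 1-7(w=6)}
step 5: add edge 1-8 (w=6); MST = {0-1(w=5) 0-4(w=5) 1-3(w=4) 1-7(w=6) 1-8(w=6)}
step 6: add edge 1-5 (w=7); MST = {0-1(w=5) 0-4(w=5) 1-3(w=4) 1-5(w=7) 1-7(w=6) 1-8(w=6)}
step 7: add edge 2-5 (w=1); MST = {0-1(w=5) 0-4(w=5) 1-3(w=4) 1-5(w=7) 1-7(w=6) 1-8(w=6) 2-5(w=1)}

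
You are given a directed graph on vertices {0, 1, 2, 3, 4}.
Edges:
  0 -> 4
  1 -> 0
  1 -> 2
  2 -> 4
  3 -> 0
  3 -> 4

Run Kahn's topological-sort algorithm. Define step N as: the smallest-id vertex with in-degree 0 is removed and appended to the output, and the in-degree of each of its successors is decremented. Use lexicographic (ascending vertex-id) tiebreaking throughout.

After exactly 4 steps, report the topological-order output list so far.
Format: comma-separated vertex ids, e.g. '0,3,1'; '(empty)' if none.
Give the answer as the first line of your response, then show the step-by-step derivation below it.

1,2,3,0

step 1: output 1; order=[1]; indeg=(1,0,0,0,3)
step 2: output 2; order=[1,2]; indeg=(1,0,0,0,2)
step 3: output 3; order=[1,2,3]; indeg=(0,0,0,0,1)
step 4: output 0; order=[1,2,3,0]; indeg=(0,0,0,0,0)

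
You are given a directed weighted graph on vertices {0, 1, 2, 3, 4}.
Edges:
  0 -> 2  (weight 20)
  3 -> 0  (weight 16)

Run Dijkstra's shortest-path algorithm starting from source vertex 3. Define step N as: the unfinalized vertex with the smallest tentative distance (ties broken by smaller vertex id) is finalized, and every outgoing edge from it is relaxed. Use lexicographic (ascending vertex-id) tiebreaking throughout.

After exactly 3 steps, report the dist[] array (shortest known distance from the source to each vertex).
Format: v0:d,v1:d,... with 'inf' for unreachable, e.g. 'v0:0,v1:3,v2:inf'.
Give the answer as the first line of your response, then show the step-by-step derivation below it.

v0:16,v1:inf,v2:36,v3:0,v4:inf

step 1: dist = v0:16,v1:inf,v2:inf,v3:0,v4:inf
step 2: dist = v0:16,v1:inf,v2:36,v3:0,v4:inf
step 3: dist = v0:16,v1:inf,v2:36,v3:0,v4:inf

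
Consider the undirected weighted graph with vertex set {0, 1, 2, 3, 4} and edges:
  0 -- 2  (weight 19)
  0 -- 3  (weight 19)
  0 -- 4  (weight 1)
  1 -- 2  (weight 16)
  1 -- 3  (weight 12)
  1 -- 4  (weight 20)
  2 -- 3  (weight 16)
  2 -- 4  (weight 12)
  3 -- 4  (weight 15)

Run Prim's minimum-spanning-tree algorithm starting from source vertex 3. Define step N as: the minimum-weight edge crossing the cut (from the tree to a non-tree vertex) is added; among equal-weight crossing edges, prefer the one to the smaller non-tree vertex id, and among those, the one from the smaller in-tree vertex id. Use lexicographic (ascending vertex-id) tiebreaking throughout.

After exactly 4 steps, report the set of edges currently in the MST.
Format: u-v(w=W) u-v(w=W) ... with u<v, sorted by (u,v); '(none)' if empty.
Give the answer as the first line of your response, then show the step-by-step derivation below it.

0-4(w=1) 1-3(w=12) 2-4(w=12) 3-4(w=15)

step 1: add edge 1-3 (w=12); MST = {1-3(w=12)}
step 2: add edge 3-4 (w=15); MST = {1-3(w=12) 3-4(w=15)}
step 3: add edge 0-4 (w=1); MST = {0-4(w=1) 1-3(w=12) 3-4(w=15)}
step 4: add edge 2-4 (w=12); MST = {0-4(w=1) 1-3(w=12) 2-4(w=12) 3-4(w=15)}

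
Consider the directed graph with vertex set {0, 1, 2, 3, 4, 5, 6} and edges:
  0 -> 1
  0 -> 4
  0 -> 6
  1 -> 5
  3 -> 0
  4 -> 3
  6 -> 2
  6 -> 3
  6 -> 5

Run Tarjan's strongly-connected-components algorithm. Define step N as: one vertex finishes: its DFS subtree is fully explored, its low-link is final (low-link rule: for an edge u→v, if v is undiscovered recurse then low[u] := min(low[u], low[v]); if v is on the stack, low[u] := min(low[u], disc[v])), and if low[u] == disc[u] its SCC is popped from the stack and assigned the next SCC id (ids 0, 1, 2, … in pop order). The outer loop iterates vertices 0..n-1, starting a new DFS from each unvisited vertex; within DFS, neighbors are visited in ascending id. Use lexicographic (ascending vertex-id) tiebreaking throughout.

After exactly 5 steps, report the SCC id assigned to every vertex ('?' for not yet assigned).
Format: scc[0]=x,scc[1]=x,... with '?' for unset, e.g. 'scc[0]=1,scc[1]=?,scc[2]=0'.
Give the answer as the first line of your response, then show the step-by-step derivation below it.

scc[0]=?,scc[1]=1,scc[2]=2,scc[3]=?,scc[4]=?,scc[5]=0,scc[6]=?

step 1: low=(low[0]=0,low[1]=1,low[2]=?,low[3]=?,low[4]=?,low[5]=2,low[6]=?); scc=(scc[0]=?,scc[1]=?,scc[2]=?,scc[3]=?,scc[4]=?,scc[5]=0,scc[6]=?)
step 2: low=(low[0]=0,low[1]=1,low[2]=?,low[3]=?,low[4]=?,low[5]=2,low[6]=?); scc=(scc[0]=?,scc[1]=1,scc[2]=?,scc[3]=?,scc[4]=?,scc[5]=0,scc[6]=?)
step 3: low=(low[0]=0,low[1]=1,low[2]=?,low[3]=0,low[4]=3,low[5]=2,low[6]=?); scc=(scc[0]=?,scc[1]=1,scc[2]=?,scc[3]=?,scc[4]=?,scc[5]=0,scc[6]=?)
step 4: low=(low[0]=0,low[1]=1,low[2]=?,low[3]=0,low[4]=0,low[5]=2,low[6]=?); scc=(scc[0]=?,scc[1]=1,scc[2]=?,scc[3]=?,scc[4]=?,scc[5]=0,scc[6]=?)
step 5: low=(low[0]=0,low[1]=1,low[2]=6,low[3]=0,low[4]=0,low[5]=2,low[6]=5); scc=(scc[0]=?,scc[1]=1,scc[2]=2,scc[3]=?,scc[4]=?,scc[5]=0,scc[6]=?)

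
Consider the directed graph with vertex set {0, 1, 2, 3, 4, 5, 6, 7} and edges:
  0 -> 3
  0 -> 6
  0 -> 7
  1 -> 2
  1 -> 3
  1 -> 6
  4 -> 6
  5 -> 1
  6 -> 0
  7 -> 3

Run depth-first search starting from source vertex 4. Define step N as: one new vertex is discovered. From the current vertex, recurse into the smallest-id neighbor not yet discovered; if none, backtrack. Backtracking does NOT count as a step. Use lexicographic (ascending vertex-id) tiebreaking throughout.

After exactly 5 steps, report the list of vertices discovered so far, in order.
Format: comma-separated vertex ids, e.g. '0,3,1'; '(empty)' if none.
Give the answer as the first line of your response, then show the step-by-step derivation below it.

4,6,0,3,7

step 1: discover 4; path=4; order=4
step 2: discover 6; path=4>6; order=4,6
step 3: discover 0; path=4>6>0; order=4,6,0
step 4: discover 3; path=4>6>0>3; order=4,6,0,3
step 5: discover 7; path=4>6>0>7; order=4,6,0,3,7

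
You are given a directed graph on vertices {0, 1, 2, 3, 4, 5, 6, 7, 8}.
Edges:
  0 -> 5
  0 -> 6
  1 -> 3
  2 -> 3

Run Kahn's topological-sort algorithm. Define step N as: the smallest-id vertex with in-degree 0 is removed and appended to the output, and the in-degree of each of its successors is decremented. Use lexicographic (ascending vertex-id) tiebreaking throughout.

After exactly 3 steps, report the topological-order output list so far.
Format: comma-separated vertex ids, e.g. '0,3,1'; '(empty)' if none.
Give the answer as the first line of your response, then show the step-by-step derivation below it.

0,1,2

step 1: output 0; order=[0]; indeg=(0,0,0,2,0,0,0,0,0)
step 2: output 1; order=[0,1]; indeg=(0,0,0,1,0,0,0,0,0)
step 3: output 2; order=[0,1,2]; indeg=(0,0,0,0,0,0,0,0,0)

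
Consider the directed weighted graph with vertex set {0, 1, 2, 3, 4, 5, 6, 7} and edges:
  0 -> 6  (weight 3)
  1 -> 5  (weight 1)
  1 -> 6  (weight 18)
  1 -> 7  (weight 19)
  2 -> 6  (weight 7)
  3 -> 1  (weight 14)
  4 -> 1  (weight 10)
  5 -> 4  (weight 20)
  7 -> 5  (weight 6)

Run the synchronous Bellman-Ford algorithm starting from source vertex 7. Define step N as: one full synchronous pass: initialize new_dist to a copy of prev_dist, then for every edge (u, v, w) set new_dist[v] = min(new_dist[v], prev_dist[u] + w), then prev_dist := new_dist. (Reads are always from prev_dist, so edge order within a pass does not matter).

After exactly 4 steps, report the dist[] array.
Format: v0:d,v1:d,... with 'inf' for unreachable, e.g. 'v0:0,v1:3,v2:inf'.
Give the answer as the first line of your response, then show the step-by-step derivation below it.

v0:inf,v1:36,v2:inf,v3:inf,v4:26,v5:6,v6:54,v7:0

step 1: dist = v0:inf,v1:inf,v2:inf,v3:inf,v4:inf,v5:6,v6:inf,v7:0
step 2: dist = v0:inf,v1:inf,v2:inf,v3:inf,v4:26,v5:6,v6:inf,v7:0
step 3: dist = v0:inf,v1:36,v2:inf,v3:inf,v4:26,v5:6,v6:inf,v7:0
step 4: dist = v0:inf,v1:36,v2:inf,v3:inf,v4:26,v5:6,v6:54,v7:0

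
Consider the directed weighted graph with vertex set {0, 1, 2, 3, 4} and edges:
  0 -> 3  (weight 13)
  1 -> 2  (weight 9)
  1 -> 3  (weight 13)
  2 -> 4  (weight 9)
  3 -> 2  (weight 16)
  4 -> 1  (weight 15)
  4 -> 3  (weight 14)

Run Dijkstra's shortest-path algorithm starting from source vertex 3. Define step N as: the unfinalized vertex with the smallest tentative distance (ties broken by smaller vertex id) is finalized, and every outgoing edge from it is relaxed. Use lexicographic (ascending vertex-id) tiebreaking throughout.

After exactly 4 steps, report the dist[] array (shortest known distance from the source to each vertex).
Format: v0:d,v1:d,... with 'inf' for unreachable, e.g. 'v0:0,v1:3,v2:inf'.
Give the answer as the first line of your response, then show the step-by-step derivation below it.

v0:inf,v1:40,v2:16,v3:0,v4:25

step 1: dist = v0:inf,v1:inf,v2:16,v3:0,v4:inf
step 2: dist = v0:inf,v1:inf,v2:16,v3:0,v4:25
step 3: dist = v0:inf,v1:40,v2:16,v3:0,v4:25
step 4: dist = v0:inf,v1:40,v2:16,v3:0,v4:25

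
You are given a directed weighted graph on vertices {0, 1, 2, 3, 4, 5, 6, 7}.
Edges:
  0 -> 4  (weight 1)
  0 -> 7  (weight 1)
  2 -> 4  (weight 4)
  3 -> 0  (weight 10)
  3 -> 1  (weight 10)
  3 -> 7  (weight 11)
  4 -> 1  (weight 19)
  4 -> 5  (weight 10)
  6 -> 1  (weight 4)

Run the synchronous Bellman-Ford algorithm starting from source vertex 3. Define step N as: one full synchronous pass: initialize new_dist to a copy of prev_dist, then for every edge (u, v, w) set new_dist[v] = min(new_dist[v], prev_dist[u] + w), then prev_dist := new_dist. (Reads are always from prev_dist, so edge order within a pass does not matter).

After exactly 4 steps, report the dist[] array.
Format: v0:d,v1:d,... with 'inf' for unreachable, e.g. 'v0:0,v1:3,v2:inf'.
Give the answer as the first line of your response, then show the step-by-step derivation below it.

v0:10,v1:10,v2:inf,v3:0,v4:11,v5:21,v6:inf,v7:11

step 1: dist = v0:10,v1:10,v2:inf,v3:0,v4:inf,v5:inf,v6:inf,v7:11
step 2: dist = v0:10,v1:10,v2:inf,v3:0,v4:11,v5:inf,v6:inf,v7:11
step 3: dist = v0:10,v1:10,v2:inf,v3:0,v4:11,v5:21,v6:inf,v7:11
step 4: dist = v0:10,v1:10,v2:inf,v3:0,v4:11,v5:21,v6:inf,v7:11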